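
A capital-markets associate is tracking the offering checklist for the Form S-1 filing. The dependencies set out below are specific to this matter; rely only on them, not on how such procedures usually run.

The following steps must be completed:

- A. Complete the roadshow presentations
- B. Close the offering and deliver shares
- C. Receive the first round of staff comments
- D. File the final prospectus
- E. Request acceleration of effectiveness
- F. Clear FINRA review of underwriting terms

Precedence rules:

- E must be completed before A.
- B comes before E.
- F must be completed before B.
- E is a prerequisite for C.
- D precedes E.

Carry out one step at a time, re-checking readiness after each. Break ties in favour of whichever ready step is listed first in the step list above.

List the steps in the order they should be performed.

D F B E A C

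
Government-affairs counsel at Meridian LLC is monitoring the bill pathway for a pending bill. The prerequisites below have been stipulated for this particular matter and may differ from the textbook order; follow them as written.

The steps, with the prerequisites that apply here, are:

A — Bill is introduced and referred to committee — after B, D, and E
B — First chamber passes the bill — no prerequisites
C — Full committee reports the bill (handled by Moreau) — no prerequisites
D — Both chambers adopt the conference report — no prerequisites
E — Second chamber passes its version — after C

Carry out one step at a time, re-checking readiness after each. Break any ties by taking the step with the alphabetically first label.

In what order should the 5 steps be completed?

B → C → D → E → A

Nothing is required for B, C and D. B has the earlier label → B first.
C and D are both available; C has the earlier label → C.
Now D and E have their prerequisites met. D has the earlier label, so D next.
E needed C, now all done → E.
Next only A has its prerequisites met → A.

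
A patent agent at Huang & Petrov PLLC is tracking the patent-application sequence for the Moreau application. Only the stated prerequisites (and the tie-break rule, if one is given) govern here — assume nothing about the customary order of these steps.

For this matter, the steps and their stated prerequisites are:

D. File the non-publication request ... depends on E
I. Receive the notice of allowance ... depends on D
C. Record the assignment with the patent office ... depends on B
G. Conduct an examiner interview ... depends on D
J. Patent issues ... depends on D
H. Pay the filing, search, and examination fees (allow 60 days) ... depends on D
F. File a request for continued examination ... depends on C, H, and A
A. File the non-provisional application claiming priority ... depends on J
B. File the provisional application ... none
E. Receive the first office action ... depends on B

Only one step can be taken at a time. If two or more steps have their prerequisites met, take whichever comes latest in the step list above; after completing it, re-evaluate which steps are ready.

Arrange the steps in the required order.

Only B has no prerequisites, so it is first.
Now E and C have their prerequisites met. E is listed later, so E next.
D now also ready, so the ready set is {C, D}; C is listed later → C.
D is the only step now ready → D.
Ready: H, J, G and I. H is listed later → H.
Ready: J, G and I. J is listed later → J.
A, G and I are all available; A is listed later → A.
Now F, G and I have their prerequisites met. F is listed later, so F next.
Now G and I have their prerequisites met. G is listed later, so G next.
Next only I has its prerequisites met → I.

B, E, C, D, H, J, A, F, G, I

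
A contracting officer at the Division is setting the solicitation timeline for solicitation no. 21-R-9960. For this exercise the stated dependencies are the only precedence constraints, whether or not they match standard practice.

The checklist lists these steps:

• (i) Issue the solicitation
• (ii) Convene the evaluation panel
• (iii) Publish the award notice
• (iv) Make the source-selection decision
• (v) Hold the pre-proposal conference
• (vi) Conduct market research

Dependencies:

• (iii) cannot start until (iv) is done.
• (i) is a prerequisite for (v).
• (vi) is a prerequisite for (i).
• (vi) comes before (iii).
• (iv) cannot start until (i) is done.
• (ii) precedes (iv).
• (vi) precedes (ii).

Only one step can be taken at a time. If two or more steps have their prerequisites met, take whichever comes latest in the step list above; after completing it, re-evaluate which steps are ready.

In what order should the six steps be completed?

(vi) → (ii) → (i) → (v) → (iv) → (iii)

(vi) has no prerequisites → (vi) first.
Ready: (ii) and (i). (ii) is listed later → (ii).
(i) is the only step now ready → (i).
(v) and (iv) are both available; (v) is listed later → (v).
(iv) is the only step now ready → (iv).
(iii) needed (vi) and (iv), now all done → (iii).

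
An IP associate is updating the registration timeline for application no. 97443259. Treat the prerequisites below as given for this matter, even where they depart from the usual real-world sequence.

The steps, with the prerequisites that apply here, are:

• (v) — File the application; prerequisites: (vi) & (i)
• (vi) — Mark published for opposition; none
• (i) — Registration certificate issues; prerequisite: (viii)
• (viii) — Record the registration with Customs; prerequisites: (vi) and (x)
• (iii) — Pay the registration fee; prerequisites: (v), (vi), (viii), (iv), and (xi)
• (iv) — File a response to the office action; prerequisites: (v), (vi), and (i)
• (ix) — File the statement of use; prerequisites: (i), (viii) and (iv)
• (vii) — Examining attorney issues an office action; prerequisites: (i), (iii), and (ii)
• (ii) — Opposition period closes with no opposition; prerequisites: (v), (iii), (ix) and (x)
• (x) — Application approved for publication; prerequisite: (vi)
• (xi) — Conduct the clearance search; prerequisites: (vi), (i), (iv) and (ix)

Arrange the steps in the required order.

(vi) is the only step with nothing outstanding, so it goes first.
(x) needed (vi), now all done → (x).
(viii) is the only step now ready → (viii).
(i) is the only step now ready → (i).
Next only (v) has its prerequisites met → (v).
(iv) needed (v), (vi) and (i), now all done → (iv).
Next only (ix) has its prerequisites met → (ix).
Next only (xi) has its prerequisites met → (xi).
(iii) needed (v), (vi), (viii), (iv) and (xi), now all done → (iii).
Next only (ii) has its prerequisites met → (ii).
That leaves (vii) as the only ready step → (vii).

(vi), (x), (viii), (i), (v), (iv), (ix), (xi), (iii), (ii), (vii)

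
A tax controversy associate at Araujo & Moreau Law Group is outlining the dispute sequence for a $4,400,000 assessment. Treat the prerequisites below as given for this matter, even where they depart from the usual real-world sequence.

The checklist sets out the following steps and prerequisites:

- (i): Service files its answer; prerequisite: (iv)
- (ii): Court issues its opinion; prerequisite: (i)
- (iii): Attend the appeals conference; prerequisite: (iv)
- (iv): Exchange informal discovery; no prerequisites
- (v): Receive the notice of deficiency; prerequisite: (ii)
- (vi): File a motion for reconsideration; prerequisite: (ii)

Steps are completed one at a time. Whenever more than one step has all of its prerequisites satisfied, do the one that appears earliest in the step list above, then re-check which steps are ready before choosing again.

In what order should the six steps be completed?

Only (iv) has no prerequisites, so it is first.
Ready: (i) and (iii). (i) is listed earlier → (i).
Ready: (ii) and (iii). (ii) is listed earlier → (ii).
Ready: (iii), (v) and (vi). (iii) is listed earlier → (iii).
Now (v) and (vi) have their prerequisites met. (v) is listed earlier, so (v) next.
(vi) needed (ii), now all done → (vi).

(iv) → (i) → (ii) → (iii) → (v) → (vi)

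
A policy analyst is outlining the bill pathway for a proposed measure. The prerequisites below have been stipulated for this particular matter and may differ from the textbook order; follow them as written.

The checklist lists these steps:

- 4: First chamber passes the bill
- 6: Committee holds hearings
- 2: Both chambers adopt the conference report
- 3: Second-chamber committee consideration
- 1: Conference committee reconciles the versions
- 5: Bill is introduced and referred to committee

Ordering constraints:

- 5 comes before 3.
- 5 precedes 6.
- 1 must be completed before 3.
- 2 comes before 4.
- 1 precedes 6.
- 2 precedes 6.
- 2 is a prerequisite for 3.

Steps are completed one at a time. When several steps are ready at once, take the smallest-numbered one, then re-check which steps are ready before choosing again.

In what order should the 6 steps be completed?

1, 2, 4, 5, 3, 6

Nothing is required for 1, 2 and 5. 1 has the earlier label → 1 first.
Ready: 2 and 5. 2 has the earlier label → 2.
4 now also ready, so the ready set is {4, 5}; 4 has the earlier label → 4.
That leaves 5 as the only ready step → 5.
3 and 6 are both available; 3 has the earlier label → 3.
6 needed 1, 2 and 5, now all done → 6.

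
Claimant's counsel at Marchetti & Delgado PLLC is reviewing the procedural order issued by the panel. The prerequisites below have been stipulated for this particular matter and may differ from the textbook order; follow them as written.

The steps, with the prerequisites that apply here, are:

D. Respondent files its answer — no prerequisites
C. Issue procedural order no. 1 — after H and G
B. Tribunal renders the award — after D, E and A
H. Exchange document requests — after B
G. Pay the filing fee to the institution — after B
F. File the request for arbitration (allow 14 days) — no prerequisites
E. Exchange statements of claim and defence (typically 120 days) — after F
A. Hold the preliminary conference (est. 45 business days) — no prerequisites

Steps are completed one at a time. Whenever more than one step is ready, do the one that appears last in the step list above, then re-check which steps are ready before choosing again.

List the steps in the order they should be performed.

Nothing is required for A, F and D. A is listed later → A first.
Now F and D have their prerequisites met. F is listed later, so F next.
E now also ready, so the ready set is {E, D}; E is listed later → E.
D is the only step now ready → D.
Next only B has its prerequisites met → B.
G and H are both available; G is listed later → G.
Next only H has its prerequisites met → H.
C is the only step now ready → C.

A, F, E, D, B, G, H, C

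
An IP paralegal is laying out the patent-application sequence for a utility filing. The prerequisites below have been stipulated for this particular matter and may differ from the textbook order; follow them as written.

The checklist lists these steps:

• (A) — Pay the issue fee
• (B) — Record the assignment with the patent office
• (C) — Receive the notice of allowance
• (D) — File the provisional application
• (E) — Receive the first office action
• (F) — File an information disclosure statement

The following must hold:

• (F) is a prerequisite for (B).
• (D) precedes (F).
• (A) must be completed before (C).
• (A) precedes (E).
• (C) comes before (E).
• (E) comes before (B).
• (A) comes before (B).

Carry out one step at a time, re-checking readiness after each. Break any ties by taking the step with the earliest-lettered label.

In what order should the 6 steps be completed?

Nothing is required for (A) and (D). (A) has the earlier label → (A) first.
(C) now also ready, so the ready set is {(C), (D)}; (C) has the earlier label → (C).
Ready: (D) and (E). (D) has the earlier label → (D).
Now (E) and (F) have their prerequisites met. (E) has the earlier label, so (E) next.
Next only (F) has its prerequisites met → (F).
That leaves (B) as the only ready step → (B).

(A) (C) (D) (E) (F) (B)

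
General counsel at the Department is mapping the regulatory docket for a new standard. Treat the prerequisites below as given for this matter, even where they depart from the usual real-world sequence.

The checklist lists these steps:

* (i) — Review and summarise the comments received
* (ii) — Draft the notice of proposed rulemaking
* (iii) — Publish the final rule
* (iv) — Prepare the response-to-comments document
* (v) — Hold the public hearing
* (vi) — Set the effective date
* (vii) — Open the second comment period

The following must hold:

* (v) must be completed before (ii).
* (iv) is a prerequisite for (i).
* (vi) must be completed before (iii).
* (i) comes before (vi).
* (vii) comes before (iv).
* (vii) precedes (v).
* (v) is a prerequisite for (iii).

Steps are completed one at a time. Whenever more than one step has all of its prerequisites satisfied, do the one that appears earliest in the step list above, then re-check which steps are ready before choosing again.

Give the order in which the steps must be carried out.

(vii) has no prerequisites → (vii) first.
(iv) and (v) are both available; (iv) is listed earlier → (iv).
Ready: (i) and (v). (i) is listed earlier → (i).
Now (v) and (vi) have their prerequisites met. (v) is listed earlier, so (v) next.
(ii) now also ready, so the ready set is {(ii), (vi)}; (ii) is listed earlier → (ii).
(vi) needed (i), now all done → (vi).
That leaves (iii) as the only ready step → (iii).

(vii), (iv), (i), (v), (ii), (vi), (iii)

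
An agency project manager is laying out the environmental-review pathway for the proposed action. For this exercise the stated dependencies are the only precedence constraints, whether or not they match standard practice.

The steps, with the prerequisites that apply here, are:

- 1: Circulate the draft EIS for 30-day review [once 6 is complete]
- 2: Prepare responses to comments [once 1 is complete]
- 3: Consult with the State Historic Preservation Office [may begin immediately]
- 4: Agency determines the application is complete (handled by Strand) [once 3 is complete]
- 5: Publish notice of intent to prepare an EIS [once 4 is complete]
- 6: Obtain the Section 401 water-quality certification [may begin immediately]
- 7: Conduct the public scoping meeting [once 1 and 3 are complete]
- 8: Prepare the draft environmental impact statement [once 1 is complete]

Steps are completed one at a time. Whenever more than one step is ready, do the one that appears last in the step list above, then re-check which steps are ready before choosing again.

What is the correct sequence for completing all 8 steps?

6 → 3 → 4 → 5 → 1 → 8 → 7 → 2

6 and 3 have no prerequisites; 6 is listed later, so 6 is first.
Ready: 3 and 1. 3 is listed later → 3.
4 now also ready, so the ready set is {4, 1}; 4 is listed later → 4.
Now 5 and 1 have their prerequisites met. 5 is listed later, so 5 next.
Next only 1 has its prerequisites met → 1.
Now 8, 7 and 2 have their prerequisites met. 8 is listed later, so 8 next.
Ready: 7 and 2. 7 is listed later → 7.
Next only 2 has its prerequisites met → 2.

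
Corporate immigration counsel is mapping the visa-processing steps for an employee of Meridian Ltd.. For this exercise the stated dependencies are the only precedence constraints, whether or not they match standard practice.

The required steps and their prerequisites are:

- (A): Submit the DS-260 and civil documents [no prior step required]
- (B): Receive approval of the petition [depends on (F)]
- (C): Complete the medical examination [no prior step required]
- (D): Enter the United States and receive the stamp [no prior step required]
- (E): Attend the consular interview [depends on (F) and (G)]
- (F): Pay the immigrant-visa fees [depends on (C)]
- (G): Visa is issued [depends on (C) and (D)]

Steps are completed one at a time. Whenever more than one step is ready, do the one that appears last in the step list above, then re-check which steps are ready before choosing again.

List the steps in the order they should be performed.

(D) (C) (G) (F) (E) (B) (A)

(D), (C) and (A) have no prerequisites; (D) is listed later, so (D) is first.
Now (C) and (A) have their prerequisites met. (C) is listed later, so (C) next.
(G) and (F) now also ready, so the ready set is {(G), (F), (A)}; (G) is listed later → (G).
Ready: (F) and (A). (F) is listed later → (F).
Ready: (E), (B) and (A). (E) is listed later → (E).
Ready: (B) and (A). (B) is listed later → (B).
Next only (A) has its prerequisites met → (A).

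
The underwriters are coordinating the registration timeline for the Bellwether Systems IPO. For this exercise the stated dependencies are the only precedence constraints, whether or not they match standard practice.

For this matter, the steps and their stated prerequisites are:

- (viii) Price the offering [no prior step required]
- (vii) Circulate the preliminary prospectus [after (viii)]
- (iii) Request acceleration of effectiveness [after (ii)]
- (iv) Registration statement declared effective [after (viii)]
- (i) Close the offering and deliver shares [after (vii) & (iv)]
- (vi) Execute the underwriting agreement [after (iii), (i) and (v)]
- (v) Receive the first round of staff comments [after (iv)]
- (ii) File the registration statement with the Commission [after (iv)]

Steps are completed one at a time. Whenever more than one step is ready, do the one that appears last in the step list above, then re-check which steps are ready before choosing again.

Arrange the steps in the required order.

(viii), (iv), (ii), (v), (iii), (vii), (i), (vi)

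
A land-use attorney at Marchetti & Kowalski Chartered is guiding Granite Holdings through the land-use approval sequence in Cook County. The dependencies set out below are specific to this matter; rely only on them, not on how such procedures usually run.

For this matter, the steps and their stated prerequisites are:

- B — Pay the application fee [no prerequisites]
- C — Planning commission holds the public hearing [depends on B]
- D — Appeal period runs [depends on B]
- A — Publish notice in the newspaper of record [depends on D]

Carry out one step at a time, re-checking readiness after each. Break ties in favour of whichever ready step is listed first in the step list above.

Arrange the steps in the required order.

B C D A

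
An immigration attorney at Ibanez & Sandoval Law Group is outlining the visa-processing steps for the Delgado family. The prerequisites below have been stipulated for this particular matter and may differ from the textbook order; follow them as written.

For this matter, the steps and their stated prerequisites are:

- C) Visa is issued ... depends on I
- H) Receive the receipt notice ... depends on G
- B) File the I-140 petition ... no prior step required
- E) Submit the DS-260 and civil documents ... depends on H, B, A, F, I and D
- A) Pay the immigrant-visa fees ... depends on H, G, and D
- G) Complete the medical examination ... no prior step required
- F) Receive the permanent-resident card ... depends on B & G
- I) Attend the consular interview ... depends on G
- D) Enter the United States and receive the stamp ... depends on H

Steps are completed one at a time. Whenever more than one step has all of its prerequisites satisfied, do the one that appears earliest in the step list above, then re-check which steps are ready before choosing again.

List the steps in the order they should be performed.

B, G, H, F, I, C, D, A, E

B and G have no prerequisites; B is listed earlier, so B is first.
G is the only step now ready → G.
H, F and I are all available; H is listed earlier → H.
Ready: F, I and D. F is listed earlier → F.
I and D are both available; I is listed earlier → I.
C now also ready, so the ready set is {C, D}; C is listed earlier → C.
D is the only step now ready → D.
A needed H, G and D, now all done → A.
Next only E has its prerequisites met → E.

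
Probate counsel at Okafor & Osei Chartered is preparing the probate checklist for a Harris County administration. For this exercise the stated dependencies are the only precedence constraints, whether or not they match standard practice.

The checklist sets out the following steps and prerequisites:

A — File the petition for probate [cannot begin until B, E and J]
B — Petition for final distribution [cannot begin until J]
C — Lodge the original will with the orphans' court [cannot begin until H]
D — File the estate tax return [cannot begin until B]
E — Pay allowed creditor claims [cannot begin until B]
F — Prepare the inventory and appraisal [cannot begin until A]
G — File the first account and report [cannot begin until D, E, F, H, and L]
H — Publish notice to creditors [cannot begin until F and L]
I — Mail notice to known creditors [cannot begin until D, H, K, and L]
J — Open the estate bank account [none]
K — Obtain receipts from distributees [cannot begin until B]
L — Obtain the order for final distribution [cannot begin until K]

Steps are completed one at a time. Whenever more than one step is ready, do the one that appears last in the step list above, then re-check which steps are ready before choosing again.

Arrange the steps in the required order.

J B K L E D A F H I G C

J has no prerequisites → J first.
Next only B has its prerequisites met → B.
Now K, E and D have their prerequisites met. K is listed later, so K next.
Ready: L, E and D. L is listed later → L.
E and D are both available; E is listed later → E.
Ready: D and A. D is listed later → D.
A needed J, E and B, now all done → A.
F is the only step now ready → F.
H needed L and F, now all done → H.
Ready: I, G and C. I is listed later → I.
G and C are both available; G is listed later → G.
C needed H, now all done → C.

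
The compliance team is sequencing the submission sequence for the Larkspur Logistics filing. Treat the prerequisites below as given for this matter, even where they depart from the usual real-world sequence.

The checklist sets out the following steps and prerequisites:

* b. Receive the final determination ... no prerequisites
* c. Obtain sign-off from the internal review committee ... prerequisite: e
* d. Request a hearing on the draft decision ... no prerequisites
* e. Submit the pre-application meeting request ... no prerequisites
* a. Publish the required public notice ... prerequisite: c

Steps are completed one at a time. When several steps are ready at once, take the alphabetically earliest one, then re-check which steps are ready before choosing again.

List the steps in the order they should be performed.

b d e c a

b, d and e have no prerequisites; b has the earlier label, so b is first.
Ready: d and e. d has the earlier label → d.
Next only e has its prerequisites met → e.
c needed e, now all done → c.
a is the only step now ready → a.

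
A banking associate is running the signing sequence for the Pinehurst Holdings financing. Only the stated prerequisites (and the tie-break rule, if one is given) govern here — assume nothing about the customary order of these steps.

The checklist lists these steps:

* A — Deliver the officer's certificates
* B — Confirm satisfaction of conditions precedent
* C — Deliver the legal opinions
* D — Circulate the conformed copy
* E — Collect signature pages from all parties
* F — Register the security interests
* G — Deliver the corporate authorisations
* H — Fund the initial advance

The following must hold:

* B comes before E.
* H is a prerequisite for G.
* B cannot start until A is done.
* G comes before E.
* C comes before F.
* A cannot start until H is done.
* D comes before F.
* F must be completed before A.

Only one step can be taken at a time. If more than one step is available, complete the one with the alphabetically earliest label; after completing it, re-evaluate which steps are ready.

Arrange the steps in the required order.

Nothing is required for C, D and H. C has the earlier label → C first.
D and H are both available; D has the earlier label → D.
F now also ready, so the ready set is {F, H}; F has the earlier label → F.
H is the only step now ready → H.
A and G are both available; A has the earlier label → A.
B now also ready, so the ready set is {B, G}; B has the earlier label → B.
Next only G has its prerequisites met → G.
Next only E has its prerequisites met → E.

C, D, F, H, A, B, G, E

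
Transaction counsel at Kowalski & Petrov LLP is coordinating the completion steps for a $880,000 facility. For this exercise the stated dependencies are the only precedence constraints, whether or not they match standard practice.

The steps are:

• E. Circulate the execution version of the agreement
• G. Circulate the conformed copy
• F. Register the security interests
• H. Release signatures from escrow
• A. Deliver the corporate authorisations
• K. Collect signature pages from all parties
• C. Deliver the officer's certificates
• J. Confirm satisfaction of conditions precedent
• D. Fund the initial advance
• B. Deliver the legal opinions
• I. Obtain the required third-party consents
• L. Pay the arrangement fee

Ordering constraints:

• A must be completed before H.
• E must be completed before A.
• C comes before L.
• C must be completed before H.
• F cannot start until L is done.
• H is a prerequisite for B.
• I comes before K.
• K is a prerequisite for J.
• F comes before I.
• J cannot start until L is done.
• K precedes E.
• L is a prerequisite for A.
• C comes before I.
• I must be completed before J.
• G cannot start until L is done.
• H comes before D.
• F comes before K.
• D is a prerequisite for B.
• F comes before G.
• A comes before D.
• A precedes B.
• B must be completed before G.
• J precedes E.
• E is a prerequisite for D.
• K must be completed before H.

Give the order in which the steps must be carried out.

C L F I K J E A H D B G

Only C has no prerequisites, so it is first.
L is the only step now ready → L.
F needed L, now all done → F.
I needed F and C, now all done → I.
Next only K has its prerequisites met → K.
That leaves J as the only ready step → J.
E needed K and J, now all done → E.
Next only A has its prerequisites met → A.
H needed A, K and C, now all done → H.
D needed E, H and A, now all done → D.
B needed H, A and D, now all done → B.
Next only G has its prerequisites met → G.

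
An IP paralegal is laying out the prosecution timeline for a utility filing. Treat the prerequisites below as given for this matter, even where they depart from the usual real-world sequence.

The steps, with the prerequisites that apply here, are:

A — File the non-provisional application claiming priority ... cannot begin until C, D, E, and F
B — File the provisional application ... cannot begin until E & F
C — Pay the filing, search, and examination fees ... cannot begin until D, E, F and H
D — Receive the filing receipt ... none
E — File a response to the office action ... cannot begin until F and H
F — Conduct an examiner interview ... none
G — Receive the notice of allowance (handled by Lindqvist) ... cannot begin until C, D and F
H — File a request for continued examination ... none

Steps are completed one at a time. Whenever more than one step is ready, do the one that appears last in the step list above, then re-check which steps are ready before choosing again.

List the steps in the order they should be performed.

H F E D C G B A

Nothing is required for H, F and D. H is listed later → H first.
F and D are both available; F is listed later → F.
E now also ready, so the ready set is {E, D}; E is listed later → E.
D and B are both available; D is listed later → D.
Ready: C and B. C is listed later → C.
G and A now also ready, so the ready set is {G, B, A}; G is listed later → G.
Ready: B and A. B is listed later → B.
A needed F, E, D and C, now all done → A.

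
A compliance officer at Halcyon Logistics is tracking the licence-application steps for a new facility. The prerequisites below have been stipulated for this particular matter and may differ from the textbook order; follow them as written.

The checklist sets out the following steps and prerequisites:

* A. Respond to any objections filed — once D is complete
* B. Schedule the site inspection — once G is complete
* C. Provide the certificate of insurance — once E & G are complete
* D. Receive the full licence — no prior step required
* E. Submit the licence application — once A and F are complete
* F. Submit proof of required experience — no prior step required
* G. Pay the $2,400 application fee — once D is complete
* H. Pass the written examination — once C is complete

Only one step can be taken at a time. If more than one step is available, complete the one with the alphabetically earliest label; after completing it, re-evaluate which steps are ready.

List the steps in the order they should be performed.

D, A, F, E, G, B, C, H

Nothing is required for D and F. D has the earlier label → D first.
Now A, F and G have their prerequisites met. A has the earlier label, so A next.
Ready: F and G. F has the earlier label → F.
Now E and G have their prerequisites met. E has the earlier label, so E next.
G needed D, now all done → G.
B and C are both available; B has the earlier label → B.
C is the only step now ready → C.
H needed C, now all done → H.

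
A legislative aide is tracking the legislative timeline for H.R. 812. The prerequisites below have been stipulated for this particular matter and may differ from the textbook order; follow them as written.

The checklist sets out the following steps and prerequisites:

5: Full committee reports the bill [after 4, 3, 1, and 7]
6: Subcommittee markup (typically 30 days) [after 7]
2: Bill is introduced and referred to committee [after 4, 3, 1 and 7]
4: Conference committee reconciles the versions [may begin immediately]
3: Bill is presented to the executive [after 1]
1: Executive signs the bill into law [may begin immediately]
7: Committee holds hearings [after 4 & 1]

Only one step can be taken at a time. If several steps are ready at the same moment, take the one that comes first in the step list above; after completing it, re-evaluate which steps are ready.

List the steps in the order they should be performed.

4, 1, 3, 7, 5, 6, 2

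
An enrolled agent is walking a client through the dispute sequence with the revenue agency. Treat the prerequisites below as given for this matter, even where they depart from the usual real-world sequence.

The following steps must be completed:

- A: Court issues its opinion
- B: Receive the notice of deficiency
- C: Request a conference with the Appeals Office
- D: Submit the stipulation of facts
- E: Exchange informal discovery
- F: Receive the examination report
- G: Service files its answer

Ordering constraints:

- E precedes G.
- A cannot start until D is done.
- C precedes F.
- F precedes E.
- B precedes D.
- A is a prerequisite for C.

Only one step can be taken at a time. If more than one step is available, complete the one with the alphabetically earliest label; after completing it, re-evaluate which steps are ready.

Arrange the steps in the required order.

B, D, A, C, F, E, G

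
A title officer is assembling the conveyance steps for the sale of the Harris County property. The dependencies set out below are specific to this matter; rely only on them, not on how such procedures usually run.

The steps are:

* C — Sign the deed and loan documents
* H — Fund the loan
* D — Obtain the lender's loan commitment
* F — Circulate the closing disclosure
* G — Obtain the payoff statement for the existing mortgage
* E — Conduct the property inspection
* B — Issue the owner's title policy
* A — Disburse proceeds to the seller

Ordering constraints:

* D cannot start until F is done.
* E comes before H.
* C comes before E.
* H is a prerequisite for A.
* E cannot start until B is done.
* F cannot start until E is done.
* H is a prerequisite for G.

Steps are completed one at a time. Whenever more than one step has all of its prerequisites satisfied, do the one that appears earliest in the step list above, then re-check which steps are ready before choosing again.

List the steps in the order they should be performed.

C and B have no prerequisites; C is listed earlier, so C is first.
That leaves B as the only ready step → B.
E needed C and B, now all done → E.
H and F are both available; H is listed earlier → H.
G and A now also ready, so the ready set is {F, G, A}; F is listed earlier → F.
Now D, G and A have their prerequisites met. D is listed earlier, so D next.
G and A are both available; G is listed earlier → G.
That leaves A as the only ready step → A.

C, B, E, H, F, D, G, A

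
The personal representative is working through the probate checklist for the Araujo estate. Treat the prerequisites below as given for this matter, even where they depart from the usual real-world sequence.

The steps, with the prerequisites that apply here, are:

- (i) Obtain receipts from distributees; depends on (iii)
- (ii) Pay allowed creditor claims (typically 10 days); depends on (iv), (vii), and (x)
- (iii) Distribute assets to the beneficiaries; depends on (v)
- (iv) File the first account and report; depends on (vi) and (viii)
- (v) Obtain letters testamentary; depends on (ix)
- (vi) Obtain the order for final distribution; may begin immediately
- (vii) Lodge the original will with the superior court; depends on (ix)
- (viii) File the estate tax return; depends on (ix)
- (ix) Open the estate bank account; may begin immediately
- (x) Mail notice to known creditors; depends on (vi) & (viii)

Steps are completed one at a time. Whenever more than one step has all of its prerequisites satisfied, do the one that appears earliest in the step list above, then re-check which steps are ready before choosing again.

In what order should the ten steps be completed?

Nothing is required for (vi) and (ix). (vi) is listed earlier → (vi) first.
(ix) is the only step now ready → (ix).
(v), (vii) and (viii) are all available; (v) is listed earlier → (v).
(iii), (vii) and (viii) are all available; (iii) is listed earlier → (iii).
(i) now also ready, so the ready set is {(i), (vii), (viii)}; (i) is listed earlier → (i).
Ready: (vii) and (viii). (vii) is listed earlier → (vii).
(viii) is the only step now ready → (viii).
Ready: (iv) and (x). (iv) is listed earlier → (iv).
(x) needed (vi) and (viii), now all done → (x).
(ii) needed (iv), (vii) and (x), now all done → (ii).

(vi) (ix) (v) (iii) (i) (vii) (viii) (iv) (x) (ii)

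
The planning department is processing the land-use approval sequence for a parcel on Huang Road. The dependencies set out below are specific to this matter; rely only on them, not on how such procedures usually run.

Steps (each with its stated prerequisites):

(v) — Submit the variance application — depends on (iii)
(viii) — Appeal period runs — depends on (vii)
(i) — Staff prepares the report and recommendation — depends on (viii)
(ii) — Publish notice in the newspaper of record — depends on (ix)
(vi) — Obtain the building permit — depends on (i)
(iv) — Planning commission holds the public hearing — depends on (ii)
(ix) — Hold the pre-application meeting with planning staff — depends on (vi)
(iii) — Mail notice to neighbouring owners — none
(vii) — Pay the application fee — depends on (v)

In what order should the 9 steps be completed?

Only (iii) has no prerequisites, so it is first.
That leaves (v) as the only ready step → (v).
(vii) needed (v), now all done → (vii).
(viii) needed (vii), now all done → (viii).
(i) needed (viii), now all done → (i).
(vi) needed (i), now all done → (vi).
(ix) needed (vi), now all done → (ix).
(ii) is the only step now ready → (ii).
(iv) needed (ii), now all done → (iv).

(iii) (v) (vii) (viii) (i) (vi) (ix) (ii) (iv)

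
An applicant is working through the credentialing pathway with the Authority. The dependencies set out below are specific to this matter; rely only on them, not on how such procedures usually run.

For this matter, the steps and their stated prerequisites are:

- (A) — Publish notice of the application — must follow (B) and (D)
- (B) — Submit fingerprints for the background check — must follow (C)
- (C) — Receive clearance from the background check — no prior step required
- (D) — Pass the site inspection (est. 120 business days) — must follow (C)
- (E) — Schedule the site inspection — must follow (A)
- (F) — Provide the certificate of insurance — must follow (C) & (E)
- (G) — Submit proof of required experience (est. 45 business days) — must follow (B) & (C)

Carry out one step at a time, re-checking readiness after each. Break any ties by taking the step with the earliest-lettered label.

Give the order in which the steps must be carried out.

Only (C) has no prerequisites, so it is first.
(B) and (D) are both available; (B) has the earlier label → (B).
Ready: (D) and (G). (D) has the earlier label → (D).
Ready: (A) and (G). (A) has the earlier label → (A).
(E) and (G) are both available; (E) has the earlier label → (E).
(F) and (G) are both available; (F) has the earlier label → (F).
(G) is the only step now ready → (G).

(C), (B), (D), (A), (E), (F), (G)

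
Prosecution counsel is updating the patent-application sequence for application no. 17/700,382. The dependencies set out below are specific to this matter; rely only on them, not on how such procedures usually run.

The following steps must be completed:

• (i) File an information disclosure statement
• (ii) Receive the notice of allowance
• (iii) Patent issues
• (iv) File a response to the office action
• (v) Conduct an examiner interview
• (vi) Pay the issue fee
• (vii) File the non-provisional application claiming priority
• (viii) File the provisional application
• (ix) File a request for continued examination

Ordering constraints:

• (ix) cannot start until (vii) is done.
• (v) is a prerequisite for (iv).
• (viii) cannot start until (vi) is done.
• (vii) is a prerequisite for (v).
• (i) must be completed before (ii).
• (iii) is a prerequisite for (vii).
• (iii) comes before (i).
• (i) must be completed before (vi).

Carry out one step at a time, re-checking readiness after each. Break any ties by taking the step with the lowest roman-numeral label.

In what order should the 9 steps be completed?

Only (iii) has no prerequisites, so it is first.
Now (i) and (vii) have their prerequisites met. (i) has the earlier label, so (i) next.
(ii), (vi) and (vii) are all available; (ii) has the earlier label → (ii).
Now (vi) and (vii) have their prerequisites met. (vi) has the earlier label, so (vi) next.
Now (vii) and (viii) have their prerequisites met. (vii) has the earlier label, so (vii) next.
(v) and (ix) now also ready, so the ready set is {(v), (viii), (ix)}; (v) has the earlier label → (v).
Now (iv), (viii) and (ix) have their prerequisites met. (iv) has the earlier label, so (iv) next.
(viii) and (ix) are both available; (viii) has the earlier label → (viii).
Next only (ix) has its prerequisites met → (ix).

(iii) → (i) → (ii) → (vi) → (vii) → (v) → (iv) → (viii) → (ix)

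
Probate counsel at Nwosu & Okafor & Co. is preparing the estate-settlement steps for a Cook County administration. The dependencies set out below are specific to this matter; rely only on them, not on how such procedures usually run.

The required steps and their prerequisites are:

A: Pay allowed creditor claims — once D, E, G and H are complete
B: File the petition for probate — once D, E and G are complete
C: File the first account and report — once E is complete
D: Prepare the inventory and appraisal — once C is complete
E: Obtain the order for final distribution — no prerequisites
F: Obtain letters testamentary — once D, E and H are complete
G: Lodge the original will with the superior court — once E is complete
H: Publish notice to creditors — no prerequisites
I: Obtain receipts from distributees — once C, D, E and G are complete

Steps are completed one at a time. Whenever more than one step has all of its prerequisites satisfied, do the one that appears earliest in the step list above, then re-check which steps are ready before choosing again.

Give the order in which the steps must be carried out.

E, C, D, G, B, H, A, F, I

Nothing is required for E and H. E is listed earlier → E first.
Ready: C, G and H. C is listed earlier → C.
D now also ready, so the ready set is {D, G, H}; D is listed earlier → D.
Ready: G and H. G is listed earlier → G.
B, H and I are all available; B is listed earlier → B.
H and I are both available; H is listed earlier → H.
A and F now also ready, so the ready set is {A, F, I}; A is listed earlier → A.
F and I are both available; F is listed earlier → F.
I needed C, D, E and G, now all done → I.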